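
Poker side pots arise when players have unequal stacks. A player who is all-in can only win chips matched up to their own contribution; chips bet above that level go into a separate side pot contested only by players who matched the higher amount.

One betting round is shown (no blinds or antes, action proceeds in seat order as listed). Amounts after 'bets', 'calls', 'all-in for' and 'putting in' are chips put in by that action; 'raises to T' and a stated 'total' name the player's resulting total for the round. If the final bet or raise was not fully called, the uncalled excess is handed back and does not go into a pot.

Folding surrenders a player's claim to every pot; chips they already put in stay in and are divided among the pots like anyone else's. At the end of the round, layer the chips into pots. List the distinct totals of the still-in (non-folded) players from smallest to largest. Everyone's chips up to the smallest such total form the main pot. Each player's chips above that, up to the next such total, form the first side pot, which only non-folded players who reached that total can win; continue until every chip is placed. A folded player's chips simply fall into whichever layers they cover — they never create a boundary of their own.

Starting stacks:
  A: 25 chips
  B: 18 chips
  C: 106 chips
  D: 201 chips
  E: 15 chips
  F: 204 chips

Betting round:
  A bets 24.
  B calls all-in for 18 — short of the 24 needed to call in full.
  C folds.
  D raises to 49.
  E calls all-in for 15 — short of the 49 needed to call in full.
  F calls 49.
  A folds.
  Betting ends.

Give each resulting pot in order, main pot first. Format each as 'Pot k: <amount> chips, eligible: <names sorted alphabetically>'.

Pot 1: 75 chips, eligible: B, D, E, F
Pot 2: 12 chips, eligible: B, D, F
Pot 3: 68 chips, eligible: D, F

Derivation:
Contributions: A=24, B=18, D=49, E=15, F=49
Folded: A, C
Pot levels (distinct totals of non-folded players): 15, 18, 49
Layer 1-15: 15 each from A, B, D, E, F = 15*5 = 75 chips; eligible B, D, E, F
Layer 16-18: 3 each from A, B, D, F = 3*4 = 12 chips; eligible B, D, F
Layer 19-49: A 6 + D 31 + F 31 = 68 chips; eligible D, F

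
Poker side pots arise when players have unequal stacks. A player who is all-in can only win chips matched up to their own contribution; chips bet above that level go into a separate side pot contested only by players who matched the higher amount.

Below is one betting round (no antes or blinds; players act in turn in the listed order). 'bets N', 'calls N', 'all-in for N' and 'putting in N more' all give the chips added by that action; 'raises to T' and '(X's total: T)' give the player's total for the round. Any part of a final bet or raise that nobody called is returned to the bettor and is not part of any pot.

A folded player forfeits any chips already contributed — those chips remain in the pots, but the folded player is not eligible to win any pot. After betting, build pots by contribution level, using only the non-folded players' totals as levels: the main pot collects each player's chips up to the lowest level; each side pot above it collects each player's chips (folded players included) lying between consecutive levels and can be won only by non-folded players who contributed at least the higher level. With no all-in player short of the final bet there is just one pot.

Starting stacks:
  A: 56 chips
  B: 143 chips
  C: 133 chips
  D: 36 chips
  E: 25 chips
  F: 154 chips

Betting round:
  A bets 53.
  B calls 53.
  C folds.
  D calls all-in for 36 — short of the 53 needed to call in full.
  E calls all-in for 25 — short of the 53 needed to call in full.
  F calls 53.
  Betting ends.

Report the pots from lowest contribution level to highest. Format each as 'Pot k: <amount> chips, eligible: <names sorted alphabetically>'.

Pot 1: 125 chips, eligible: A, B, D, E, F
Pot 2: 44 chips, eligible: A, B, D, F
Pot 3: 51 chips, eligible: A, B, F

Derivation:
Contributions: A=53, B=53, D=36, E=25, F=53
Folded: C
Pot levels (distinct totals of non-folded players): 25, 36, 53
Layer 1-25: 25 each from A, B, D, E, F = 25*5 = 125 chips; eligible A, B, D, E, F
Layer 26-36: 11 each from A, B, D, F = 11*4 = 44 chips; eligible A, B, D, F
Layer 37-53: 17 each from A, B, F = 17*3 = 51 chips; eligible A, B, F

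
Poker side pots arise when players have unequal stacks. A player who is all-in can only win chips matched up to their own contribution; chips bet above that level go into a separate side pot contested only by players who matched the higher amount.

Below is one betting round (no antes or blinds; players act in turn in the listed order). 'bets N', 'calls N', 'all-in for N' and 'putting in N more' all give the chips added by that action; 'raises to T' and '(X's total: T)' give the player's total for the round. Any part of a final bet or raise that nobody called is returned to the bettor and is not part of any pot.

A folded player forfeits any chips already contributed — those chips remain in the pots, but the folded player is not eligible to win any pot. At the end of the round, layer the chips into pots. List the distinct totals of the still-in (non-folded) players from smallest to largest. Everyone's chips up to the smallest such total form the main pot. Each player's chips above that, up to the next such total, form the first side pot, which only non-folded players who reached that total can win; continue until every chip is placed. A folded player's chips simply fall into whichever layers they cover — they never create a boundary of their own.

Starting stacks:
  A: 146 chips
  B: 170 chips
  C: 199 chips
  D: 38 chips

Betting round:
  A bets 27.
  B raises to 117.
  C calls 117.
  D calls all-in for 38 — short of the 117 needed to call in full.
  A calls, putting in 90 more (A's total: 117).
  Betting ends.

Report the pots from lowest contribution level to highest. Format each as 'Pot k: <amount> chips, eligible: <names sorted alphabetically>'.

Pot 1: 152 chips, eligible: A, B, C, D
Pot 2: 237 chips, eligible: A, B, C

Derivation:
Contributions: A=117, B=117, C=117, D=38
Pot levels (distinct totals of non-folded players): 38, 117
Layer 1-38: 38 each from A, B, C, D = 38*4 = 152 chips; eligible A, B, C, D
Layer 39-117: 79 each from A, B, C = 79*3 = 237 chips; eligible A, B, C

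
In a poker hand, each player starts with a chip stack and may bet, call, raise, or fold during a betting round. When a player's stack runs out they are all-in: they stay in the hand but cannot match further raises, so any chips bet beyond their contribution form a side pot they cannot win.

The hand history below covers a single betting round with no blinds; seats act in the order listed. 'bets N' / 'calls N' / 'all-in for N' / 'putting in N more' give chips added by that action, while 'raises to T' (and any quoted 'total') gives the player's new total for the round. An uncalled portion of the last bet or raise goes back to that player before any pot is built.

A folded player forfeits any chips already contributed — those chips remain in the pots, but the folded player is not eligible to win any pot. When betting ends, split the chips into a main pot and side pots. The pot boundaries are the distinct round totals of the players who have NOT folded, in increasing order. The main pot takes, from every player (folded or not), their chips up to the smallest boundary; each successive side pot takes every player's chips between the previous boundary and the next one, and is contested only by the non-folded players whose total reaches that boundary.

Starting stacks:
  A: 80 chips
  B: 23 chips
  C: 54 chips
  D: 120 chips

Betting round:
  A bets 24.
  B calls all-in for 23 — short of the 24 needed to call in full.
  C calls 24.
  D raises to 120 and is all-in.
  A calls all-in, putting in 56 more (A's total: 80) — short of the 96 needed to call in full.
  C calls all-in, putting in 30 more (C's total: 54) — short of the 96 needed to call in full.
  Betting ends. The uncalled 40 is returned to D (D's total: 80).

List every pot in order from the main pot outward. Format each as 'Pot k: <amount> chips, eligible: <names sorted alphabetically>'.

Contributions (after 40 returned to D): A=80, B=23, C=54, D=80
Pot levels (distinct totals of non-folded players): 23, 54, 80
Layer 1-23: 23 each from A, B, C, D = 23*4 = 92 chips; eligible A, B, C, D
Layer 24-54: 31 each from A, C, D = 31*3 = 93 chips; eligible A, C, D
Layer 55-80: 26 each from A, D = 26*2 = 52 chips; eligible A, D

Pot 1: 92 chips, eligible: A, B, C, D
Pot 2: 93 chips, eligible: A, C, D
Pot 3: 52 chips, eligible: A, D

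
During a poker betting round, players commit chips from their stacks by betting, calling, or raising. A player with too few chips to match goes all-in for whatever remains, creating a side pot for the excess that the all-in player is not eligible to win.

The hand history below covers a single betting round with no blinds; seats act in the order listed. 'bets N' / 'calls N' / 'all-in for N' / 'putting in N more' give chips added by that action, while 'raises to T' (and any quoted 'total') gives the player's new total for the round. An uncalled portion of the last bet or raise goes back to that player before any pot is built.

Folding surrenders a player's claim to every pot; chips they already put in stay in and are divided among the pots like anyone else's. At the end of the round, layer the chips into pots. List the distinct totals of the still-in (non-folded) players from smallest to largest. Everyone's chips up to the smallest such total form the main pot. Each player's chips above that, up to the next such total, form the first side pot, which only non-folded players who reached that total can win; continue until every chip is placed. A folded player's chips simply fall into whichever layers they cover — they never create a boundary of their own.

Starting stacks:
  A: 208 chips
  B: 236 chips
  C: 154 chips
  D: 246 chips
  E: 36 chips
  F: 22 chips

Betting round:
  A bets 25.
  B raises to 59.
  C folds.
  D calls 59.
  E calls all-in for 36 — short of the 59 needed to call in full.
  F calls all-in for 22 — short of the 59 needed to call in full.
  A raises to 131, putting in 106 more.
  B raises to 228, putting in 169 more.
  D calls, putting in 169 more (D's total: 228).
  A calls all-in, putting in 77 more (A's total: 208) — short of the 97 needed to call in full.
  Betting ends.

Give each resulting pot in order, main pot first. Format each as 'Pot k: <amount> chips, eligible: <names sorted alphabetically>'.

Pot 1: 110 chips, eligible: A, B, D, E, F
Pot 2: 56 chips, eligible: A, B, D, E
Pot 3: 516 chips, eligible: A, B, D
Pot 4: 40 chips, eligible: B, D

Derivation:
Contributions: A=208, B=228, D=228, E=36, F=22
Folded: C
Pot levels (distinct totals of non-folded players): 22, 36, 208, 228
Layer 1-22: 22 each from A, B, D, E, F = 22*5 = 110 chips; eligible A, B, D, E, F
Layer 23-36: 14 each from A, B, D, E = 14*4 = 56 chips; eligible A, B, D, E
Layer 37-208: 172 each from A, B, D = 172*3 = 516 chips; eligible A, B, D
Layer 209-228: 20 each from B, D = 20*2 = 40 chips; eligible B, D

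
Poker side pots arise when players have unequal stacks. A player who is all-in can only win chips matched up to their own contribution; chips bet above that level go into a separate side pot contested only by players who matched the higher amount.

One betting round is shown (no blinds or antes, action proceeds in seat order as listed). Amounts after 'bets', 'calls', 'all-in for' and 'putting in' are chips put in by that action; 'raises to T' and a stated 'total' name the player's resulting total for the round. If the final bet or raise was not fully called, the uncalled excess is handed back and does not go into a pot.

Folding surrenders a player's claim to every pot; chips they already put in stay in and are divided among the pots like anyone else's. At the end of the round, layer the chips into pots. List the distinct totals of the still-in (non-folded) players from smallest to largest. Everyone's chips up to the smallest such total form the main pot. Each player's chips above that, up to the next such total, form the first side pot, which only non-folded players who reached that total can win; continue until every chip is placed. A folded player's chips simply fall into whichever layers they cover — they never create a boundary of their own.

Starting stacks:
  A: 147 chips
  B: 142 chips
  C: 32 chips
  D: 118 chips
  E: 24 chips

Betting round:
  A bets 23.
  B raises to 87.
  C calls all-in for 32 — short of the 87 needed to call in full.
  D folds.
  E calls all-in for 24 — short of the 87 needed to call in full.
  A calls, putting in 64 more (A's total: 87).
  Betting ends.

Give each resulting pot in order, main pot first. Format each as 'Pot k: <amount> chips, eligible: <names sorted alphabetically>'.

Contributions: A=87, B=87, C=32, E=24
Folded: D
Pot levels (distinct totals of non-folded players): 24, 32, 87
Layer 1-24: 24 each from A, B, C, E = 24*4 = 96 chips; eligible A, B, C, E
Layer 25-32: 8 each from A, B, C = 8*3 = 24 chips; eligible A, B, C
Layer 33-87: 55 each from A, B = 55*2 = 110 chips; eligible A, B

Pot 1: 96 chips, eligible: A, B, C, E
Pot 2: 24 chips, eligible: A, B, C
Pot 3: 110 chips, eligible: A, B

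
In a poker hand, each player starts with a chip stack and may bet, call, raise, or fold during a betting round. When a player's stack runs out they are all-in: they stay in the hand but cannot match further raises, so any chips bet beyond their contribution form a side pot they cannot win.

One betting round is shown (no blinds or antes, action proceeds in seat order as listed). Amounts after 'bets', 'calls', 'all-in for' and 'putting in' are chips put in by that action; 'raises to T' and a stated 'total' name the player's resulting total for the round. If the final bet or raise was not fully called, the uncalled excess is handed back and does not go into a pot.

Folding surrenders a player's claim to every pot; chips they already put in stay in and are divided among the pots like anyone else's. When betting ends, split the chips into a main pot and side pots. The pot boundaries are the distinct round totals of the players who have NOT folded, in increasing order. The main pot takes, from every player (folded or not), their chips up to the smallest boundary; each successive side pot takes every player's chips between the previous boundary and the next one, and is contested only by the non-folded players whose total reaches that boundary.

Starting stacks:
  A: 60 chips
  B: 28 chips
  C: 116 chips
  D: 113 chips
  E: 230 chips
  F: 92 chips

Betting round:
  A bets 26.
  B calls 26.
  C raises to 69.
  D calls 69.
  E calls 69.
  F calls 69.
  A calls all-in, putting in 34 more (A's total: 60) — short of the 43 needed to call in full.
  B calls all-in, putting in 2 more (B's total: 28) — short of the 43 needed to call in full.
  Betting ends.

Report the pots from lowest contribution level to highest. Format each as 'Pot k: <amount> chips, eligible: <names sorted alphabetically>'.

Pot 1: 168 chips, eligible: A, B, C, D, E, F
Pot 2: 160 chips, eligible: A, C, D, E, F
Pot 3: 36 chips, eligible: C, D, E, F

Derivation:
Contributions: A=60, B=28, C=69, D=69, E=69, F=69
Pot levels (distinct totals of non-folded players): 28, 60, 69
Layer 1-28: 28 each from A, B, C, D, E, F = 28*6 = 168 chips; eligible A, B, C, D, E, F
Layer 29-60: 32 each from A, C, D, E, F = 32*5 = 160 chips; eligible A, C, D, E, F
Layer 61-69: 9 each from C, D, E, F = 9*4 = 36 chips; eligible C, D, E, F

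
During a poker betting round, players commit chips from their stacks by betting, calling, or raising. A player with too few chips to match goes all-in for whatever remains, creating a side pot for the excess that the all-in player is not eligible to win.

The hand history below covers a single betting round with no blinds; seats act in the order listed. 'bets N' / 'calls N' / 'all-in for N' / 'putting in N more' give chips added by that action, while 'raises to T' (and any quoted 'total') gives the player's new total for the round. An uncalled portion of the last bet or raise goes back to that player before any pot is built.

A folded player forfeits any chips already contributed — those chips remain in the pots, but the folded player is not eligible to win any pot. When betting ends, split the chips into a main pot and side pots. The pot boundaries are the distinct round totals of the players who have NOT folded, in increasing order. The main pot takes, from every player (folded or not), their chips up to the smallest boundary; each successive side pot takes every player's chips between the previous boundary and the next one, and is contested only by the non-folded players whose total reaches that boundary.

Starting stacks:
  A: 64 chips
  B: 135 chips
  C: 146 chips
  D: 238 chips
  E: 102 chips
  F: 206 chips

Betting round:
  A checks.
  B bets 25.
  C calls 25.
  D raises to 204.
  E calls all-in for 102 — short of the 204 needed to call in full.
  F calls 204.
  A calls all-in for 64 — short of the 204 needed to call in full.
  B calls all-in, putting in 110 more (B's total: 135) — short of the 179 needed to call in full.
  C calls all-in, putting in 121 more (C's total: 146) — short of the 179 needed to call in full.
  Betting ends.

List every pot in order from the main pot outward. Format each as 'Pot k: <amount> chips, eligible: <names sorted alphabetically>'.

Contributions: A=64, B=135, C=146, D=204, E=102, F=204
Pot levels (distinct totals of non-folded players): 64, 102, 135, 146, 204
Layer 1-64: 64 each from A, B, C, D, E, F = 64*6 = 384 chips; eligible A, B, C, D, E, F
Layer 65-102: 38 each from B, C, D, E, F = 38*5 = 190 chips; eligible B, C, D, E, F
Layer 103-135: 33 each from B, C, D, F = 33*4 = 132 chips; eligible B, C, D, F
Layer 136-146: 11 each from C, D, F = 11*3 = 33 chips; eligible C, D, F
Layer 147-204: 58 each from D, F = 58*2 = 116 chips; eligible D, F

Pot 1: 384 chips, eligible: A, B, C, D, E, F
Pot 2: 190 chips, eligible: B, C, D, E, F
Pot 3: 132 chips, eligible: B, C, D, F
Pot 4: 33 chips, eligible: C, D, F
Pot 5: 116 chips, eligible: D, F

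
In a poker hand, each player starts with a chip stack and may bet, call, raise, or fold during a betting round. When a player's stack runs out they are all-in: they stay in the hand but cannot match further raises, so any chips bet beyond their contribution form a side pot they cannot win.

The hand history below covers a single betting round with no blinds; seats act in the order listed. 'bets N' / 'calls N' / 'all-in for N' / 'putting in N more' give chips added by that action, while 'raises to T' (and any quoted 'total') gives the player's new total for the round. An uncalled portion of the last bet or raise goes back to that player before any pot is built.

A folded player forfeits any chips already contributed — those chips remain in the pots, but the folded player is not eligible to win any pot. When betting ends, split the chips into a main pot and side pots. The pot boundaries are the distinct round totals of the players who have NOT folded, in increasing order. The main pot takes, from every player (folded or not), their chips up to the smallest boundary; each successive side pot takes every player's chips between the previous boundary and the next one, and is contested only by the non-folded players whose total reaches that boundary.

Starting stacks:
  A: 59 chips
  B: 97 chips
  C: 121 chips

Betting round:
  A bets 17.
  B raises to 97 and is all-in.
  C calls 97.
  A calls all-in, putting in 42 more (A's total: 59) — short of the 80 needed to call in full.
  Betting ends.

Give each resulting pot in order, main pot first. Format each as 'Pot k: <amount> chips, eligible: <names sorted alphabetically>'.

Contributions: A=59, B=97, C=97
Pot levels (distinct totals of non-folded players): 59, 97
Layer 1-59: 59 each from A, B, C = 59*3 = 177 chips; eligible A, B, C
Layer 60-97: 38 each from B, C = 38*2 = 76 chips; eligible B, C

Pot 1: 177 chips, eligible: A, B, C
Pot 2: 76 chips, eligible: B, C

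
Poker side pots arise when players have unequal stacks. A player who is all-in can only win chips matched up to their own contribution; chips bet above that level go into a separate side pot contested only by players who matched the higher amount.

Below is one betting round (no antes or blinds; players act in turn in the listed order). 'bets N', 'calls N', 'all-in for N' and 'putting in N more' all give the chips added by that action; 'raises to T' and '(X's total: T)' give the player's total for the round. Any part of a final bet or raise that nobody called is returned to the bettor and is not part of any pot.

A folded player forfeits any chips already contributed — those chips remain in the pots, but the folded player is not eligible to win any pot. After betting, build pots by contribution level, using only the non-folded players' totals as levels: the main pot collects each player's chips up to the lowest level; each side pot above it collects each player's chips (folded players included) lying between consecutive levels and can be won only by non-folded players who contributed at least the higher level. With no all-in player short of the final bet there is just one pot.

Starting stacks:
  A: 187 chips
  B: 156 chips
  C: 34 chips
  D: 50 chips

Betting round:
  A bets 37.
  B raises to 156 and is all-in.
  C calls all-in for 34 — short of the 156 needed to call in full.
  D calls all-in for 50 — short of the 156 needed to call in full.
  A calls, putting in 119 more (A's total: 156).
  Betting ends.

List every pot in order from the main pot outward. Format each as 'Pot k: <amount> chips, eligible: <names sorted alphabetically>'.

Contributions: A=156, B=156, C=34, D=50
Pot levels (distinct totals of non-folded players): 34, 50, 156
Layer 1-34: 34 each from A, B, C, D = 34*4 = 136 chips; eligible A, B, C, D
Layer 35-50: 16 each from A, B, D = 16*3 = 48 chips; eligible A, B, D
Layer 51-156: 106 each from A, B = 106*2 = 212 chips; eligible A, B

Pot 1: 136 chips, eligible: A, B, C, D
Pot 2: 48 chips, eligible: A, B, D
Pot 3: 212 chips, eligible: A, B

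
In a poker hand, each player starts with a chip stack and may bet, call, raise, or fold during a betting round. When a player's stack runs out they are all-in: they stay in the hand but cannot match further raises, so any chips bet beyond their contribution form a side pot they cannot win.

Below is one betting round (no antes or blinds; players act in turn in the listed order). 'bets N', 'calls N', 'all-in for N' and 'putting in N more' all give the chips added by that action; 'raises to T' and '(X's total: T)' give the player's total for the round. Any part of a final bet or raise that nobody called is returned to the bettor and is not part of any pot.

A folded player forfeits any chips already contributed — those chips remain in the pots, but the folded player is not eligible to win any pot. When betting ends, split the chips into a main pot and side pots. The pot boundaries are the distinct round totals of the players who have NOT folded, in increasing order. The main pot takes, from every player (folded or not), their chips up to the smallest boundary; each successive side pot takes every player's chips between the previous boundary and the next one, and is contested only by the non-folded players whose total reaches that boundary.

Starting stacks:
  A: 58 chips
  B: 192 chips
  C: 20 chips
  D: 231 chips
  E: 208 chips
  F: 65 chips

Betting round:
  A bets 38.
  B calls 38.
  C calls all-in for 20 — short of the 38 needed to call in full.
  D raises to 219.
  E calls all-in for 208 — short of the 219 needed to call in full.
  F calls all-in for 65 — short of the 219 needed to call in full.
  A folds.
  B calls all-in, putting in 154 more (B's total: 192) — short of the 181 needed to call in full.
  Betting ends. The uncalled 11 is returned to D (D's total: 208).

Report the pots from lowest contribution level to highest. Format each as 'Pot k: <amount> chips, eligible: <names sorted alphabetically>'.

Contributions (after 11 returned to D): A=38, B=192, C=20, D=208, E=208, F=65
Folded: A
Pot levels (distinct totals of non-folded players): 20, 65, 192, 208
Layer 1-20: 20 each from A, B, C, D, E, F = 20*6 = 120 chips; eligible B, C, D, E, F
Layer 21-65: A 18 + B 45 + D 45 + E 45 + F 45 = 198 chips; eligible B, D, E, F
Layer 66-192: 127 each from B, D, E = 127*3 = 381 chips; eligible B, D, E
Layer 193-208: 16 each from D, E = 16*2 = 32 chips; eligible D, E

Pot 1: 120 chips, eligible: B, C, D, E, F
Pot 2: 198 chips, eligible: B, D, E, F
Pot 3: 381 chips, eligible: B, D, E
Pot 4: 32 chips, eligible: D, E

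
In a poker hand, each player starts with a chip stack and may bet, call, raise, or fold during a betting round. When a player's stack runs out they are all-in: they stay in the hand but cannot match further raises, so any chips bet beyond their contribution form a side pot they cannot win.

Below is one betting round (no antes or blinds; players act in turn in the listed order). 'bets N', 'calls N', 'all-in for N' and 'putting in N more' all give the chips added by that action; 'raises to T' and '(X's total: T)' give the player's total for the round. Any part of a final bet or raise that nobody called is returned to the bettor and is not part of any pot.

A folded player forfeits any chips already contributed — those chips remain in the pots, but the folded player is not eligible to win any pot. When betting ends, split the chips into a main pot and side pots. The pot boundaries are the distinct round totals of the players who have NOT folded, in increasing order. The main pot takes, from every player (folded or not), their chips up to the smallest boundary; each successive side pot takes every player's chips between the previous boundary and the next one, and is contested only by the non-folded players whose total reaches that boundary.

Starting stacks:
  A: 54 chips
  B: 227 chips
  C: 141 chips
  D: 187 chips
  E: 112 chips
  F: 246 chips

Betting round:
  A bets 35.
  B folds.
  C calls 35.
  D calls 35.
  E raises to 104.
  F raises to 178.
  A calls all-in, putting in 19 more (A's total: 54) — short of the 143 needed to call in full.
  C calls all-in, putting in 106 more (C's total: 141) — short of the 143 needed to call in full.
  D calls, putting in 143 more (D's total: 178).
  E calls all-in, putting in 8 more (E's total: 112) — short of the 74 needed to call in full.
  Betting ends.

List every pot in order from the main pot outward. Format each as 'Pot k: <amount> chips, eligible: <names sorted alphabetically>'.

Pot 1: 270 chips, eligible: A, C, D, E, F
Pot 2: 232 chips, eligible: C, D, E, F
Pot 3: 87 chips, eligible: C, D, F
Pot 4: 74 chips, eligible: D, F

Derivation:
Contributions: A=54, C=141, D=178, E=112, F=178
Folded: B
Pot levels (distinct totals of non-folded players): 54, 112, 141, 178
Layer 1-54: 54 each from A, C, D, E, F = 54*5 = 270 chips; eligible A, C, D, E, F
Layer 55-112: 58 each from C, D, E, F = 58*4 = 232 chips; eligible C, D, E, F
Layer 113-141: 29 each from C, D, F = 29*3 = 87 chips; eligible C, D, F
Layer 142-178: 37 each from D, F = 37*2 = 74 chips; eligible D, F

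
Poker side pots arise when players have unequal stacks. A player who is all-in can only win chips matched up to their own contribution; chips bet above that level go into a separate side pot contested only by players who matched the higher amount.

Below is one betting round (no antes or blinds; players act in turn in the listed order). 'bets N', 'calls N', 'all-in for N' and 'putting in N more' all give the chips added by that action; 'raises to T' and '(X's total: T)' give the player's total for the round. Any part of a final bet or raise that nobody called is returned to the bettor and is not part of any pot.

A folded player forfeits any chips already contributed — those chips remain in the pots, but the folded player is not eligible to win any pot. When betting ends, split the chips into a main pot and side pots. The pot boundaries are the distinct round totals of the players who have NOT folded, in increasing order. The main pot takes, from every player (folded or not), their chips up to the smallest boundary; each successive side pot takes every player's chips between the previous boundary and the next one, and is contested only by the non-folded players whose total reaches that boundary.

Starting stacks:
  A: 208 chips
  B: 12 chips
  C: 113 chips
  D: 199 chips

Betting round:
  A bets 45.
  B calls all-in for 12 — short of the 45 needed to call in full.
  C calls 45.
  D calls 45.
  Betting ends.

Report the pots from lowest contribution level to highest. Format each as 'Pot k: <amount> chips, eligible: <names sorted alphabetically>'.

Pot 1: 48 chips, eligible: A, B, C, D
Pot 2: 99 chips, eligible: A, C, D

Derivation:
Contributions: A=45, B=12, C=45, D=45
Pot levels (distinct totals of non-folded players): 12, 45
Layer 1-12: 12 each from A, B, C, D = 12*4 = 48 chips; eligible A, B, C, D
Layer 13-45: 33 each from A, C, D = 33*3 = 99 chips; eligible A, C, D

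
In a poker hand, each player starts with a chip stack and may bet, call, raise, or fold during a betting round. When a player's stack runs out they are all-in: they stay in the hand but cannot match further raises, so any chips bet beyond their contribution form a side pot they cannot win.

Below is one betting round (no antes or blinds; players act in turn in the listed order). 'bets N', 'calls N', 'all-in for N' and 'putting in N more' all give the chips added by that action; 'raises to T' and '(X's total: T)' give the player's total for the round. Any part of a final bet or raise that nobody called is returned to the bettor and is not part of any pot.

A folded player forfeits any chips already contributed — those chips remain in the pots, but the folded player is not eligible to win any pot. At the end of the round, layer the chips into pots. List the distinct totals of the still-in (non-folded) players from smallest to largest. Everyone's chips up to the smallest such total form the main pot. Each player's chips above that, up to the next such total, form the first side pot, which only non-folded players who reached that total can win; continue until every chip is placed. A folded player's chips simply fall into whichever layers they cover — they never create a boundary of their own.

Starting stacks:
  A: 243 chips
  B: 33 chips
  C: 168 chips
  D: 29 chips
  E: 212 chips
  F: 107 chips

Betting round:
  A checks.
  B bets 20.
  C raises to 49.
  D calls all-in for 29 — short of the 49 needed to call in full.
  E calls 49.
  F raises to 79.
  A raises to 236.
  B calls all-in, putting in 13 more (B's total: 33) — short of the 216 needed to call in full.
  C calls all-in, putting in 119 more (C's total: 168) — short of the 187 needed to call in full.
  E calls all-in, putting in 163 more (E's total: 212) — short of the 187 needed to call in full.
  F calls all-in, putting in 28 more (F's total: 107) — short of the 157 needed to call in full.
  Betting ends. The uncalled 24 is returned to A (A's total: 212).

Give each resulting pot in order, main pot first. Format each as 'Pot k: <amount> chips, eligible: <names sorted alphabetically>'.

Pot 1: 174 chips, eligible: A, B, C, D, E, F
Pot 2: 20 chips, eligible: A, B, C, E, F
Pot 3: 296 chips, eligible: A, C, E, F
Pot 4: 183 chips, eligible: A, C, E
Pot 5: 88 chips, eligible: A, E

Derivation:
Contributions (after 24 returned to A): A=212, B=33, C=168, D=29, E=212, F=107
Pot levels (distinct totals of non-folded players): 29, 33, 107, 168, 212
Layer 1-29: 29 each from A, B, C, D, E, F = 29*6 = 174 chips; eligible A, B, C, D, E, F
Layer 30-33: 4 each from A, B, C, E, F = 4*5 = 20 chips; eligible A, B, C, E, F
Layer 34-107: 74 each from A, C, E, F = 74*4 = 296 chips; eligible A, C, E, F
Layer 108-168: 61 each from A, C, E = 61*3 = 183 chips; eligible A, C, E
Layer 169-212: 44 each from A, E = 44*2 = 88 chips; eligible A, E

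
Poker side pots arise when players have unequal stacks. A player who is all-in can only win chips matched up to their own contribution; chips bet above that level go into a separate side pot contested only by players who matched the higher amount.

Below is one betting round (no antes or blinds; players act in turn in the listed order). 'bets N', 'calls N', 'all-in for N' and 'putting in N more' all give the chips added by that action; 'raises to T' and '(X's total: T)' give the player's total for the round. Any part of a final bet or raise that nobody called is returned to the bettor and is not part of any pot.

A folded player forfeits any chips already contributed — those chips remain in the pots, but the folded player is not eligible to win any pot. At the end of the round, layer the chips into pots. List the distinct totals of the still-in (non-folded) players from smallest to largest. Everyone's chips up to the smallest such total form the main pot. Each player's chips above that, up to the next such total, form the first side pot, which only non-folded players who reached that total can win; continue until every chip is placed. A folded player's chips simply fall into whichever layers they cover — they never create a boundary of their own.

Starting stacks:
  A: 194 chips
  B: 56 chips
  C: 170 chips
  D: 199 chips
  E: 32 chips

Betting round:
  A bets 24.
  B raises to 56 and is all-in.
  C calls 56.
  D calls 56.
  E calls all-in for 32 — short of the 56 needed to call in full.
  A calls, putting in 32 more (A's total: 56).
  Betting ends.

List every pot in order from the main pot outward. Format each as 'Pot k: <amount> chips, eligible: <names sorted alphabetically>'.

Contributions: A=56, B=56, C=56, D=56, E=32
Pot levels (distinct totals of non-folded players): 32, 56
Layer 1-32: 32 each from A, B, C, D, E = 32*5 = 160 chips; eligible A, B, C, D, E
Layer 33-56: 24 each from A, B, C, D = 24*4 = 96 chips; eligible A, B, C, D

Pot 1: 160 chips, eligible: A, B, C, D, E
Pot 2: 96 chips, eligible: A, B, C, D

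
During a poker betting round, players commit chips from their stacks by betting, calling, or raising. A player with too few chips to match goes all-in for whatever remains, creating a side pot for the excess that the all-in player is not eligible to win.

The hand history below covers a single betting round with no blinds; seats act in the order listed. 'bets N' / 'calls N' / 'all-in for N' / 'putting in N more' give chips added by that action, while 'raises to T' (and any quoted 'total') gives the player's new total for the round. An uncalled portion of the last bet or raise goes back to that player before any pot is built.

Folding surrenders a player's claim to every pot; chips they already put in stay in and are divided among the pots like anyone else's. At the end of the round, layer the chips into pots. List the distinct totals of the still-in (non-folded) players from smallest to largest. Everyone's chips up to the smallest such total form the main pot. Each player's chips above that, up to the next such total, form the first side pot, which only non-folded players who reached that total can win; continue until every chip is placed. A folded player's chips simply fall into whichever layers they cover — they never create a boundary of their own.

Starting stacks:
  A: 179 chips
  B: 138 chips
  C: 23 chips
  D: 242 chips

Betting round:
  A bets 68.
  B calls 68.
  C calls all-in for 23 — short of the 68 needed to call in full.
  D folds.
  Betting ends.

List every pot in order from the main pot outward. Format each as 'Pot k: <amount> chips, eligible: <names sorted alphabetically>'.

Pot 1: 69 chips, eligible: A, B, C
Pot 2: 90 chips, eligible: A, B

Derivation:
Contributions: A=68, B=68, C=23
Folded: D
Pot levels (distinct totals of non-folded players): 23, 68
Layer 1-23: 23 each from A, B, C = 23*3 = 69 chips; eligible A, B, C
Layer 24-68: 45 each from A, B = 45*2 = 90 chips; eligible A, B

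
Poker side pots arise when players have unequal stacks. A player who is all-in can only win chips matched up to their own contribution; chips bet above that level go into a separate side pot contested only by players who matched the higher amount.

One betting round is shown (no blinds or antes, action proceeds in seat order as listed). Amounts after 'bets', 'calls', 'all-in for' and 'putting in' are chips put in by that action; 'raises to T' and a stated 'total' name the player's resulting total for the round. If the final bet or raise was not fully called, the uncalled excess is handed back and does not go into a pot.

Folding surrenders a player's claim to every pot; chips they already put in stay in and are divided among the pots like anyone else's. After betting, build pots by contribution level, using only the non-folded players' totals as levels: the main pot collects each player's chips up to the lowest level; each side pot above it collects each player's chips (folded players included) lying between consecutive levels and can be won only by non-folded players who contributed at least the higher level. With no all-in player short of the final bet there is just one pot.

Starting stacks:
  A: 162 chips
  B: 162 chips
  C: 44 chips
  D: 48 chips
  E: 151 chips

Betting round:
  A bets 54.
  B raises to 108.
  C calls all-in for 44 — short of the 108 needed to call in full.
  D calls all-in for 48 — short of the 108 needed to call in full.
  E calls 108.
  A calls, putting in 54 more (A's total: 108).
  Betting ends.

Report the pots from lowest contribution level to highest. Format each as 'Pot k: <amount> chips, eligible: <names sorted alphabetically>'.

Pot 1: 220 chips, eligible: A, B, C, D, E
Pot 2: 16 chips, eligible: A, B, D, E
Pot 3: 180 chips, eligible: A, B, E

Derivation:
Contributions: A=108, B=108, C=44, D=48, E=108
Pot levels (distinct totals of non-folded players): 44, 48, 108
Layer 1-44: 44 each from A, B, C, D, E = 44*5 = 220 chips; eligible A, B, C, D, E
Layer 45-48: 4 each from A, B, D, E = 4*4 = 16 chips; eligible A, B, D, E
Layer 49-108: 60 each from A, B, E = 60*3 = 180 chips; eligible A, B, E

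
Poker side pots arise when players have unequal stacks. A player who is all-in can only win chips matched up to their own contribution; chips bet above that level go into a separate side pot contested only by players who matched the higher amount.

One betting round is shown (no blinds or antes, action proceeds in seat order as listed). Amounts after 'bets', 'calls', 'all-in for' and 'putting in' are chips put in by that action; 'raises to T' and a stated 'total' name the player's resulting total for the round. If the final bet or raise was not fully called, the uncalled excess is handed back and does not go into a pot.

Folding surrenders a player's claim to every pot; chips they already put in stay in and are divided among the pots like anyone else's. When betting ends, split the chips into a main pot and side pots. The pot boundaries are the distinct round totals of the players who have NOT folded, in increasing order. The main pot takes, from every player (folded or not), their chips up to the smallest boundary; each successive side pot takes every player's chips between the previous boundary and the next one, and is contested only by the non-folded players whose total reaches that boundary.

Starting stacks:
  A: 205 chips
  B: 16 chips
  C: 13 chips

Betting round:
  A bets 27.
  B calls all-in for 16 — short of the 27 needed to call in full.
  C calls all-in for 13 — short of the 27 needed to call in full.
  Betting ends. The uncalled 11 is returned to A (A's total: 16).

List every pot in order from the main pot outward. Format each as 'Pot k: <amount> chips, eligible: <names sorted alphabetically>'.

Pot 1: 39 chips, eligible: A, B, C
Pot 2: 6 chips, eligible: A, B

Derivation:
Contributions (after 11 returned to A): A=16, B=16, C=13
Pot levels (distinct totals of non-folded players): 13, 16
Layer 1-13: 13 each from A, B, C = 13*3 = 39 chips; eligible A, B, C
Layer 14-16: 3 each from A, B = 3*2 = 6 chips; eligible A, B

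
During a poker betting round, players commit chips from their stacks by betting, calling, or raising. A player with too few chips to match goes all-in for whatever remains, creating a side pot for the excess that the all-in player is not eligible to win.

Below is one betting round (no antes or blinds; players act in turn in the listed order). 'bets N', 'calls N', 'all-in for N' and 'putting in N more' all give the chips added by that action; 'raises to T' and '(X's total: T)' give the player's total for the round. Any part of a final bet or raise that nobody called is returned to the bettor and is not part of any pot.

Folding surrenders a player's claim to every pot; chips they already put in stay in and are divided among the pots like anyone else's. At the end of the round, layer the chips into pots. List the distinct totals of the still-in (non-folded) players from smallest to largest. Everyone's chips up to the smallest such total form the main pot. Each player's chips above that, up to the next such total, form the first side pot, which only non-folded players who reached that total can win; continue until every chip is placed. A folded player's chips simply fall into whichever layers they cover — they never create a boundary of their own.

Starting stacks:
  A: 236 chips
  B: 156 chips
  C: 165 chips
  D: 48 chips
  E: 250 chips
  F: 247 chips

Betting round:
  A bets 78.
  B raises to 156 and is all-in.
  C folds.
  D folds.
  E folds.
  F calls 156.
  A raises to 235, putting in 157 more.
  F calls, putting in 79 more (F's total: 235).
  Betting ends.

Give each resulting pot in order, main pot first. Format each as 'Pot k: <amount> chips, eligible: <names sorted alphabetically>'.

Contributions: A=235, B=156, F=235
Folded: C, D, E
Pot levels (distinct totals of non-folded players): 156, 235
Layer 1-156: 156 each from A, B, F = 156*3 = 468 chips; eligible A, B, F
Layer 157-235: 79 each from A, F = 79*2 = 158 chips; eligible A, F

Pot 1: 468 chips, eligible: A, B, F
Pot 2: 158 chips, eligible: A, F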